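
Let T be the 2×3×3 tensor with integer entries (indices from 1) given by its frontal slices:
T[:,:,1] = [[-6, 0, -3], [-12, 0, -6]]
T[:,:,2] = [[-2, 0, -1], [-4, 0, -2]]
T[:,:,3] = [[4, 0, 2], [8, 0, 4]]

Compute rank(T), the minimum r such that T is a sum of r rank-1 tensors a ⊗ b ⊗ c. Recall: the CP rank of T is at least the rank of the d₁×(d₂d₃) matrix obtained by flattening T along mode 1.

Lower bound: T ≠ 0 (e.g. T[1,1,1] = -6), so rank(T) ≥ 1.
Upper bound: if T = a ⊗ b ⊗ c then every fibre of T is a multiple of the corresponding factor, so read the factors off the fibres through the nonzero entry T[1,1,1] = -6.
The mode-1 fibre T[:,1,1] = [-6, -12] gives a = [1, 2] (primitive direction); the mode-2 fibre T[1,:,1] = [-6, 0, -3] gives b = [2, 0, 1]; then c[k] = T[1,1,k] / (a[1]·b[1]) = [-6, -2, 4] / 2 = [-3, -1, 2].
Expanding [1, 2] ⊗ [2, 0, 1] ⊗ [-3, -1, 2] reproduces all 18 entries of T, so T = [1, 2] ⊗ [2, 0, 1] ⊗ [-3, -1, 2] and rank(T) ≤ 1.
These bounds meet, so rank(T) = 1.

1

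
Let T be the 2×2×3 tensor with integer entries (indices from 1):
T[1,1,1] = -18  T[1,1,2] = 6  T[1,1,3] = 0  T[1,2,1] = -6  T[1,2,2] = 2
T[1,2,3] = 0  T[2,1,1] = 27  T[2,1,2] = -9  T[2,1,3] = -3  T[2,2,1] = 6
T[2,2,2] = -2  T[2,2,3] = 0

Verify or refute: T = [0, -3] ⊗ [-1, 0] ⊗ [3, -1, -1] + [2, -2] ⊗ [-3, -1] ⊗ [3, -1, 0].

Reconstruct entrywise from the claimed factors. For example, T[1,2,1] = -6 and Σₗ aₗ[1]bₗ[2]cₗ[1] = (0)·(0)·(3) + (2)·(-1)·(3) = -6; checking all 12 entries, every one matches. The claim holds.

Yes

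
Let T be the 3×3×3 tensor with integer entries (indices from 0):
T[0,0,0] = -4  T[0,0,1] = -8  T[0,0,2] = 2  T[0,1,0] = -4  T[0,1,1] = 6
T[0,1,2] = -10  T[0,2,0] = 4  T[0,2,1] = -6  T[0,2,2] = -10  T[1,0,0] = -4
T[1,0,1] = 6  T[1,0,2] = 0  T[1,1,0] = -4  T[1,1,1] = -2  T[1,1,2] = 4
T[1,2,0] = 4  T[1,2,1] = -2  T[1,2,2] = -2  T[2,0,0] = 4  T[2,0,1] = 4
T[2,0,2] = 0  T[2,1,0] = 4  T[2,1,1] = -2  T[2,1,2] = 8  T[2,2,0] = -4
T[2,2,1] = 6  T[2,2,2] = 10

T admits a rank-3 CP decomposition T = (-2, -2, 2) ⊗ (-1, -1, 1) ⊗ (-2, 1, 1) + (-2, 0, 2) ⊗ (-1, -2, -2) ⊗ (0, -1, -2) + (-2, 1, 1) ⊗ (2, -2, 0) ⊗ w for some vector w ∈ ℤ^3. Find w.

w = (0, 2, -1)

Subtract the known terms from T to get the rank-1 residual R = (-2, 1, 1) ⊗ (2, -2, 0) ⊗ w, so R[i,j,k] = a[i]·b[j]·w[k]. Pick indices with nonzero a[0]·b[0] = (-2)·(2) = -4. Only the fibre through (0,0,·) is needed: R[0,0,:] = T[0,0,:] − Σₗ aₗ[0]bₗ[0]cₗ = [-4, -8, 2] − (-2)·(-1)·(-2, 1, 1) − (-2)·(-1)·(0, -1, -2) = [0, -8, 4]. Then w[k] = R[0,0,k] / -4 for each k, giving w = [0, -8, 4] / -4 = (0, 2, -1).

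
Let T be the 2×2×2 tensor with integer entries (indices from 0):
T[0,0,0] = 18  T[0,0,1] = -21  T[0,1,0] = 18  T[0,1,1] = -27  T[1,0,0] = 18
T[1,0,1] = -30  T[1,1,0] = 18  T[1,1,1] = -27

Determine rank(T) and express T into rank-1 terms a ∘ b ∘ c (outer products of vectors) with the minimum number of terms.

rank(T) = 2

Lower bound: in the mode-1 unfolding of T (rows indexed by i, columns by (j,k)) the 2×2 minor on rows i ∈ {0, 1}, columns (j,k) ∈ {(0,0), (0,1)} is det [[18, -21], [18, -30]] = -162 ≠ 0, so that unfolding has rank ≥ 2 and hence rank(T) ≥ 2 (CP rank is at least every unfolding rank, though it can be larger).
Upper bound: with S_k = T[:,:,k], the two rank-1 terms a₁b₁ᵀ, a₂b₂ᵀ are the rank-1 members of the pencil x·S₀ + y·S₁.
det(x·S₀ + y·S₁) is 162·xy − 243·y² = 81·(2·x − 3·y)(y), vanishing at (x:y) = (3:2) and (1:0).
M₁ = 3·S₀ + 2·S₁ = [[12, 0], [-6, 0]] = 6·[2, -1][1, 0]ᵀ and M₂ = S₀ = [[18, 18], [18, 18]] = 18·[1, 1][1, 1]ᵀ, so take a₁ = [2, -1], b₁ = [1, 0], a₂ = [1, 1], b₂ = [1, 1].
Each slice is an integer combination of E₁ = a₁b₁ᵀ and E₂ = a₂b₂ᵀ: S₀ = 18·E₂, S₁ = 3·E₁ − 27·E₂; reading off coefficients, c₁ = [0, 3] and c₂ = [18, -27].
Hence T = [2, -1] ∘ [1, 0] ∘ [0, 3] + [1, 1] ∘ [1, 1] ∘ [18, -27], so rank(T) ≤ 2.
These bounds meet, so rank(T) = 2.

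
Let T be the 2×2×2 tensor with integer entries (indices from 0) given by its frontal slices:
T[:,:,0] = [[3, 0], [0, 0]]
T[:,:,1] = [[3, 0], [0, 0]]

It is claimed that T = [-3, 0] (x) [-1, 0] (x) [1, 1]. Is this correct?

Reconstruct entrywise from the claimed factors. For example, T[1,0,0] = 0 and Σₗ aₗ[1]bₗ[0]cₗ[0] = (0)·(-1)·(1) = 0; checking all 8 entries, every one matches. The claim holds.

Yes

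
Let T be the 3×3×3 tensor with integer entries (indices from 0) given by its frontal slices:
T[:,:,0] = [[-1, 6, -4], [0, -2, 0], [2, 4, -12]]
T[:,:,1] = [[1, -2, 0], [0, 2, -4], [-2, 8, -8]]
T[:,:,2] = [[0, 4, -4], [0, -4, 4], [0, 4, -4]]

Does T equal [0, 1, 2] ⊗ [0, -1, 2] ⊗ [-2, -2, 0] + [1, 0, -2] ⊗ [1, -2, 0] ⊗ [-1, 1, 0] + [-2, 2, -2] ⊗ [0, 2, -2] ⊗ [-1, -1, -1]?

No

Reconstruct entry (0,1,1) from the claimed factors: Σₗ aₗ[0]bₗ[1]cₗ[1] = (0)·(-1)·(-2) + (1)·(-2)·(1) + (-2)·(2)·(-1) = 2, but T[0,1,1] = -2. The claim is false.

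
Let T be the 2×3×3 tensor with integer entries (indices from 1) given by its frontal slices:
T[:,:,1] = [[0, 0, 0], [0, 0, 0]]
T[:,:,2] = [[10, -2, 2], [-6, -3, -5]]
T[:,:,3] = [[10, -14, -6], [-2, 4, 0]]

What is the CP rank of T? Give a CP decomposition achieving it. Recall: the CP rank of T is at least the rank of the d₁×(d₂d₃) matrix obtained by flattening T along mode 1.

rank(T) = 3

Lower bound: in the mode-2 unfolding of T (rows indexed by j, columns by (i,k)) the 3×3 minor on rows j ∈ {1, 2, 3}, columns (i,k) ∈ {(1,2), (1,3), (2,2)} is det [[10, 10, -6], [-2, -14, -3], [2, -6, -5]] = 120 ≠ 0, so that unfolding has rank ≥ 3 and hence rank(T) ≥ 3 (CP rank is at least every unfolding rank, though it can be larger).
Upper bound: T is a sum of 3 rank-1 terms, T = [1, -1] ⊗ [1, 1, 1] ⊗ [0, 4, -2] + [1, 0] ⊗ [1, -2, -2] ⊗ [0, 2, 4] + [2, -1] ⊗ [2, -1, 1] ⊗ [0, 1, 2] (one valid choice — decompositions are not unique — normalised so each a, b is primitive with positive first nonzero entry; check it by expanding all entries), so rank(T) ≤ 3.
These bounds meet, so rank(T) = 3.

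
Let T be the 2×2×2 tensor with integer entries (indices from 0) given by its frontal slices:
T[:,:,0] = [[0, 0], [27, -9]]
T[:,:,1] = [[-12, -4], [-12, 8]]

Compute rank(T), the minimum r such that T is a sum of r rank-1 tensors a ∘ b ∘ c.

2

Lower bound: the mode-2 unfolding of T (rows indexed by j, columns by (i,k) = (0,0), (0,1), (1,0), (1,1)) is [[0, -12, 27, -12], [0, -4, -9, 8]].
There the 2×2 minor on rows j ∈ {0, 1}, columns (i,k) ∈ {(0,1), (1,0)} is det [[-12, 27], [-4, -9]] = 216 ≠ 0, so this unfolding has rank ≥ 2; CP rank is at least every unfolding rank, so rank(T) ≥ 2. (Flattening ranks never certify an upper bound on CP rank; for that we must actually write T with 2 rank-1 terms.)
Upper bound — finding two terms. Write S_k = T[:,:,k] for the frontal slices: S₀ = [[0, 0], [27, -9]], S₁ = [[-12, -4], [-12, 8]].
If T = a₁ ∘ b₁ ∘ c₁ + a₂ ∘ b₂ ∘ c₂ then each S_k = c₁[k]·a₁b₁ᵀ + c₂[k]·a₂b₂ᵀ. S₀ and S₁ are linearly independent, so a₁b₁ᵀ and a₂b₂ᵀ must span the same plane of matrices: they are the rank-1 matrices of the form x·S₀ + y·S₁.
det(x·S₀ + y·S₁) is 216·xy − 144·y² = 72·(3·x − 2·y)(y), vanishing at (x:y) = (2:3) and (1:0).
M₁ = 2·S₀ + 3·S₁ = [[-36, -12], [18, 6]] = (-6)·(2, -1)(3, 1)ᵀ and M₂ = S₀ = [[0, 0], [27, -9]] = 9·(0, 1)(3, -1)ᵀ, so take a₁ = (2, -1), b₁ = (3, 1), a₂ = (0, 1), b₂ = (3, -1).
Each slice is an integer combination of E₁ = a₁b₁ᵀ and E₂ = a₂b₂ᵀ: S₀ = 9·E₂, S₁ = −2·E₁ − 6·E₂; reading off coefficients, c₁ = (0, -2) and c₂ = (9, -6).
Hence T = (2, -1) ∘ (3, 1) ∘ (0, -2) + (0, 1) ∘ (3, -1) ∘ (9, -6), so rank(T) ≤ 2.
These bounds meet, so rank(T) = 2.
Check entry T[0,1,1] = -4: (2)·(1)·(-2) + (0)·(-1)·(-6) = -4.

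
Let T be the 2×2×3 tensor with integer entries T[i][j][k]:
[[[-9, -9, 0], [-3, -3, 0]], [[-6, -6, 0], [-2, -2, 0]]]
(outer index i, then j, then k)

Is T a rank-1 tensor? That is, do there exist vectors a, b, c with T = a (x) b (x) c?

If T = a (x) b (x) c then every fibre of T is a multiple of the corresponding factor, so read the factors off the fibres through the nonzero entry T[0,0,0] = -9.
The mode-1 fibre T[:,0,0] = [-9, -6] gives a = [3, 2] (primitive direction); the mode-2 fibre T[0,:,0] = [-9, -3] gives b = [3, 1]; then c[k] = T[0,0,k] / (a[0]·b[0]) = [-9, -9, 0] / 9 = [-1, -1, 0].
Expanding [3, 2] (x) [3, 1] (x) [-1, -1, 0] reproduces all 12 entries of T, so T = [3, 2] (x) [3, 1] (x) [-1, -1, 0] and rank(T) ≤ 1.
Equivalently every frontal slice T[:,:,k] is c[k] times the rank-1 matrix [3, 2] (x) [3, 1]. So T has rank 1 (it is nonzero).

Yes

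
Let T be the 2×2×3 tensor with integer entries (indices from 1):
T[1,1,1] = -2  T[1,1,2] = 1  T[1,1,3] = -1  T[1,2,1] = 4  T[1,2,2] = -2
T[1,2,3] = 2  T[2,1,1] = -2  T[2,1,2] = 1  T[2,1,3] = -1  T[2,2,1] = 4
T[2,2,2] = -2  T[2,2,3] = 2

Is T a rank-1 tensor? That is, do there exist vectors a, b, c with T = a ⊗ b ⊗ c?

Yes

If T = a ⊗ b ⊗ c then every fibre of T is a multiple of the corresponding factor, so read the factors off the fibres through the nonzero entry T[1,1,1] = -2.
The mode-1 fibre T[:,1,1] = [-2, -2] gives a = [1, 1] (primitive direction); the mode-2 fibre T[1,:,1] = [-2, 4] gives b = [1, -2]; then c[k] = T[1,1,k] / (a[1]·b[1]) = [-2, 1, -1] / 1 = [-2, 1, -1].
Expanding [1, 1] ⊗ [1, -2] ⊗ [-2, 1, -1] reproduces all 12 entries of T, so T = [1, 1] ⊗ [1, -2] ⊗ [-2, 1, -1] and rank(T) ≤ 1.
Equivalently every frontal slice T[:,:,k] is c[k] times the rank-1 matrix [1, 1] ⊗ [1, -2]. So T has rank 1 (it is nonzero).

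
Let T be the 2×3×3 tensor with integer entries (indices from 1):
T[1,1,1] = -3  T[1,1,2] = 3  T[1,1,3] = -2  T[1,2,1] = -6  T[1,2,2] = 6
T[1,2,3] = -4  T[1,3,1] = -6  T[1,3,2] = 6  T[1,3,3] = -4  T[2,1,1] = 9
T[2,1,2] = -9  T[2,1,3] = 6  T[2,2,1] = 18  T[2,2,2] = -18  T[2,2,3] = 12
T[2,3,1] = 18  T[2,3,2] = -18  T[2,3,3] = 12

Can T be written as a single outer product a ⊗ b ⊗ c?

Yes

If T = a ⊗ b ⊗ c then every fibre of T is a multiple of the corresponding factor, so read the factors off the fibres through the nonzero entry T[1,1,1] = -3.
The mode-1 fibre T[:,1,1] = [-3, 9] gives a = [1, -3] (primitive direction); the mode-2 fibre T[1,:,1] = [-3, -6, -6] gives b = [1, 2, 2]; then c[k] = T[1,1,k] / (a[1]·b[1]) = [-3, 3, -2] / 1 = [-3, 3, -2].
Expanding [1, -3] ⊗ [1, 2, 2] ⊗ [-3, 3, -2] reproduces all 18 entries of T, so T = [1, -3] ⊗ [1, 2, 2] ⊗ [-3, 3, -2] and rank(T) ≤ 1.
Equivalently every frontal slice T[:,:,k] is c[k] times the rank-1 matrix [1, -3] ⊗ [1, 2, 2]. So T has rank 1 (it is nonzero).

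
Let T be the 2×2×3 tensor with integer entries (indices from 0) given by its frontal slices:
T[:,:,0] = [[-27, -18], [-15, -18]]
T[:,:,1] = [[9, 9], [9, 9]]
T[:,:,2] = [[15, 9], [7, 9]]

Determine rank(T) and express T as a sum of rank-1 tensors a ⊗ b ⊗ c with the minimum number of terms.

rank(T) = 2

Lower bound: the mode-3 unfolding of T (rows indexed by k, columns by (i,j) = (0,0), (0,1), (1,0), (1,1)) is [[-27, -18, -15, -18], [9, 9, 9, 9], [15, 9, 7, 9]].
There the 2×2 minor on rows k ∈ {0, 1}, columns (i,j) ∈ {(0,0), (0,1)} is det [[-27, -18], [9, 9]] = -81 ≠ 0, so this unfolding has rank ≥ 2; CP rank is at least every unfolding rank, so rank(T) ≥ 2. (This is only a lower bound: in general the CP rank may exceed every unfolding rank, so we still need to exhibit 2 rank-1 terms summing to T.)
Upper bound — finding two terms. Write S_k = T[:,:,k] for the frontal slices: S₀ = [[-27, -18], [-15, -18]], S₁ = [[9, 9], [9, 9]], S₂ = [[15, 9], [7, 9]].
If T = a₁ ⊗ b₁ ⊗ c₁ + a₂ ⊗ b₂ ⊗ c₂ then each S_k = c₁[k]·a₁b₁ᵀ + c₂[k]·a₂b₂ᵀ. S₀ and S₁ are linearly independent, so a₁b₁ᵀ and a₂b₂ᵀ must span the same plane of matrices: they are the rank-1 matrices of the form x·S₀ + y·S₁.
det(x·S₀ + y·S₁) is 216·x² − 108·xy = 108·(2·x − y)(x), vanishing at (x:y) = (1:2) and (0:1).
M₁ = S₀ + 2·S₁ = [[-9, 0], [3, 0]] = (-3)·(3, -1)(1, 0)ᵀ and M₂ = S₁ = [[9, 9], [9, 9]] = 9·(1, 1)(1, 1)ᵀ, so take a₁ = (3, -1), b₁ = (1, 0), a₂ = (1, 1), b₂ = (1, 1).
Each slice is an integer combination of E₁ = a₁b₁ᵀ and E₂ = a₂b₂ᵀ: S₀ = −3·E₁ − 18·E₂, S₁ = 9·E₂, S₂ = 2·E₁ + 9·E₂; reading off coefficients, c₁ = (-3, 0, 2) and c₂ = (-18, 9, 9).
Hence T = (3, -1) ⊗ (1, 0) ⊗ (-3, 0, 2) + (1, 1) ⊗ (1, 1) ⊗ (-18, 9, 9), so rank(T) ≤ 2.
These bounds meet, so rank(T) = 2.
Check entry T[1,1,2] = 9: (-1)·(0)·(2) + (1)·(1)·(9) = 9.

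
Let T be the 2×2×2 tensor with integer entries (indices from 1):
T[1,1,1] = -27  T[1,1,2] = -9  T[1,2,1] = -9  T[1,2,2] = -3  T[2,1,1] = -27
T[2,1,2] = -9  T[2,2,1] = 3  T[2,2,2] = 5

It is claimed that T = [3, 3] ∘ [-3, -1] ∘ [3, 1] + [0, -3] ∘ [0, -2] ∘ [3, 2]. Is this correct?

Reconstruct entry (2,2,1) from the claimed factors: Σₗ aₗ[2]bₗ[2]cₗ[1] = (3)·(-1)·(3) + (-3)·(-2)·(3) = 9, but T[2,2,1] = 3. The claim is false.

No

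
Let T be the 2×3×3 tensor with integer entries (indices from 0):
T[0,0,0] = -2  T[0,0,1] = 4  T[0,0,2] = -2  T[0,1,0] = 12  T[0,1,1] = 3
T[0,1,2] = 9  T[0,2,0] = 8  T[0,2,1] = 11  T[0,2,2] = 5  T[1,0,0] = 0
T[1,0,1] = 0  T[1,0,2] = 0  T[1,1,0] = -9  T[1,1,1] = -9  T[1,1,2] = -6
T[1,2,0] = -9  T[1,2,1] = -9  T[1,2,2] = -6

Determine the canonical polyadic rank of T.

2

Lower bound: the mode-1 unfolding of T (rows indexed by i, columns by (j,k) = (0,0), (0,1), (0,2), (1,0), (1,1), (1,2), (2,0), (2,1), (2,2)) is [[-2, 4, -2, 12, 3, 9, 8, 11, 5], [0, 0, 0, -9, -9, -6, -9, -9, -6]].
There the 2×2 minor on rows i ∈ {0, 1}, columns (j,k) ∈ {(0,0), (1,0)} is det [[-2, 12], [0, -9]] = 18 ≠ 0, so this unfolding has rank ≥ 2; CP rank is at least every unfolding rank, so rank(T) ≥ 2. (This is only a lower bound: in general the CP rank may exceed every unfolding rank, so we still need to exhibit 2 rank-1 terms summing to T.)
Upper bound — finding two terms. Write S_k = T[:,:,k] for the frontal slices: S₀ = [[-2, 12, 8], [0, -9, -9]], S₁ = [[4, 3, 11], [0, -9, -9]], S₂ = [[-2, 9, 5], [0, -6, -6]].
If T = a₁ ∘ b₁ ∘ c₁ + a₂ ∘ b₂ ∘ c₂ then each S_k = c₁[k]·a₁b₁ᵀ + c₂[k]·a₂b₂ᵀ. S₀ and S₁ are linearly independent, so a₁b₁ᵀ and a₂b₂ᵀ must span the same plane of matrices: they are the rank-1 matrices of the form x·S₀ + y·S₁.
The 2×2 minor of x·S₀ + y·S₁ on rows {0,1}, columns {0,1} is 18·x² − 18·xy − 36·y² = 18·(x − 2·y)(x + y), vanishing at (x:y) = (2:1) and (1:-1).
M₁ = 2·S₀ + S₁ = [[0, 27, 27], [0, -27, -27]] = 27·[1, -1][0, 1, 1]ᵀ and M₂ = S₀ − S₁ = [[-6, 9, -3], [0, 0, 0]] = (-3)·[1, 0][2, -3, 1]ᵀ, so take a₁ = [1, -1], b₁ = [0, 1, 1], a₂ = [1, 0], b₂ = [2, -3, 1].
Each slice is an integer combination of E₁ = a₁b₁ᵀ and E₂ = a₂b₂ᵀ: S₀ = 9·E₁ − E₂, S₁ = 9·E₁ + 2·E₂, S₂ = 6·E₁ − E₂; reading off coefficients, c₁ = [9, 9, 6] and c₂ = [-1, 2, -1].
Hence T = [1, -1] ∘ [0, 1, 1] ∘ [9, 9, 6] + [1, 0] ∘ [2, -3, 1] ∘ [-1, 2, -1], so rank(T) ≤ 2.
These bounds meet, so rank(T) = 2.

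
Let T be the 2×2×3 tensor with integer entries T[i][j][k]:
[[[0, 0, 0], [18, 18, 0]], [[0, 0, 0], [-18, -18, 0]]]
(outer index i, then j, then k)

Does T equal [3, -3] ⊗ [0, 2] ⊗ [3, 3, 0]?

Reconstruct entrywise from the claimed factors. For example, T[0,0,2] = 0 and Σₗ aₗ[0]bₗ[0]cₗ[2] = (3)·(0)·(0) = 0; checking all 12 entries, every one matches. The claim holds.

Yes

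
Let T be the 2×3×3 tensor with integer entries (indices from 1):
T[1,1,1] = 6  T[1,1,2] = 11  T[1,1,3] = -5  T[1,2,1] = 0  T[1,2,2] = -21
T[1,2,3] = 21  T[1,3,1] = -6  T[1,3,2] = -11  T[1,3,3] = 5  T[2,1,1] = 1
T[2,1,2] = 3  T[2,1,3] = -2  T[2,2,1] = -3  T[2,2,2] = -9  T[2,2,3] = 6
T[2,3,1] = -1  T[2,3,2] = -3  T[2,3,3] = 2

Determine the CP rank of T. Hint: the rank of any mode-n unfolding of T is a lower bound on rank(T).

2

Lower bound: the mode-2 unfolding of T (rows indexed by j, columns by (i,k) = (1,1), (1,2), (1,3), (2,1), (2,2), (2,3)) is [[6, 11, -5, 1, 3, -2], [0, -21, 21, -3, -9, 6], [-6, -11, 5, -1, -3, 2]].
There the 2×2 minor on rows j ∈ {1, 2}, columns (i,k) ∈ {(1,1), (1,2)} is det [[6, 11], [0, -21]] = -126 ≠ 0, so this unfolding has rank ≥ 2; CP rank is at least every unfolding rank, so rank(T) ≥ 2. (Unfolding ranks only ever bound the CP rank from below — rank(T) can be strictly larger than all of them — so the matching upper bound has to come from an explicit 2-term decomposition.)
Upper bound — finding two terms. Write S_k = T[:,:,k] for the frontal slices: S₁ = [[6, 0, -6], [1, -3, -1]], S₂ = [[11, -21, -11], [3, -9, -3]], S₃ = [[-5, 21, 5], [-2, 6, 2]].
If T = a₁ ⊗ b₁ ⊗ c₁ + a₂ ⊗ b₂ ⊗ c₂ then each S_k = c₁[k]·a₁b₁ᵀ + c₂[k]·a₂b₂ᵀ. S₁ and S₂ are linearly independent, so a₁b₁ᵀ and a₂b₂ᵀ must span the same plane of matrices: they are the rank-1 matrices of the form x·S₁ + y·S₂.
The 2×2 minor of x·S₁ + y·S₂ on rows {1,2}, columns {1,2} is −18·x² − 66·xy − 36·y² = (-6)·(x + 3·y)(3·x + 2·y), vanishing at (x:y) = (3:-1) and (2:-3).
M₁ = 3·S₁ − S₂ = [[7, 21, -7], [0, 0, 0]] = 7·[1, 0][1, 3, -1]ᵀ and M₂ = 2·S₁ − 3·S₂ = [[-21, 63, 21], [-7, 21, 7]] = (-7)·[3, 1][1, -3, -1]ᵀ, so take a₁ = [1, 0], b₁ = [1, 3, -1], a₂ = [3, 1], b₂ = [1, -3, -1].
Each slice is an integer combination of E₁ = a₁b₁ᵀ and E₂ = a₂b₂ᵀ: S₁ = 3·E₁ + E₂, S₂ = 2·E₁ + 3·E₂, S₃ = E₁ − 2·E₂; reading off coefficients, c₁ = [3, 2, 1] and c₂ = [1, 3, -2].
Hence T = [1, 0] ⊗ [1, 3, -1] ⊗ [3, 2, 1] + [3, 1] ⊗ [1, -3, -1] ⊗ [1, 3, -2], so rank(T) ≤ 2.
These bounds meet, so rank(T) = 2.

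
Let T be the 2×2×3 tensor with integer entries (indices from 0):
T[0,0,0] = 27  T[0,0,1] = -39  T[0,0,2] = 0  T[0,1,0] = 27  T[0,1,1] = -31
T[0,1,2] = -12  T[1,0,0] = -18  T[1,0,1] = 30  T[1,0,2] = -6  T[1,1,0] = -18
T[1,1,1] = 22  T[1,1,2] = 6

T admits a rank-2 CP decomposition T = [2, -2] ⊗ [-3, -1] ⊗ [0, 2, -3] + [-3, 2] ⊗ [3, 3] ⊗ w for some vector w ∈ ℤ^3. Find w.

Subtract the known terms from T to get the rank-1 residual R = [-3, 2] ⊗ [3, 3] ⊗ w, so R[i,j,k] = a[i]·b[j]·w[k]. Pick indices with nonzero a[0]·b[0] = (-3)·(3) = -9. Only the fibre through (0,0,·) is needed: R[0,0,:] = T[0,0,:] − Σₗ aₗ[0]bₗ[0]cₗ = [27, -39, 0] − (2)·(-3)·[0, 2, -3] = [27, -27, -18]. Then w[k] = R[0,0,k] / -9 for each k, giving w = [27, -27, -18] / -9 = [-3, 3, 2].

w = [-3, 3, 2]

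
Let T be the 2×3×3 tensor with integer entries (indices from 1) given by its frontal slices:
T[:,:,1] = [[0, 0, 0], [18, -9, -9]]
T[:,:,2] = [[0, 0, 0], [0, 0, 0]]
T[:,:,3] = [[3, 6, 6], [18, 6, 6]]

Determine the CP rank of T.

Lower bound: the mode-1 unfolding of T (rows indexed by i, columns by (j,k) = (1,1), (1,2), (1,3), (2,1), (2,2), (2,3), (3,1), (3,2), (3,3)) is [[0, 0, 3, 0, 0, 6, 0, 0, 6], [18, 0, 18, -9, 0, 6, -9, 0, 6]].
There the 2×2 minor on rows i ∈ {1, 2}, columns (j,k) ∈ {(1,1), (1,3)} is det [[0, 3], [18, 18]] = -54 ≠ 0, so this unfolding has rank ≥ 2; CP rank is at least every unfolding rank, so rank(T) ≥ 2. (This is only a lower bound: in general the CP rank may exceed every unfolding rank, so we still need to exhibit 2 rank-1 terms summing to T.)
Upper bound — finding two terms. Write S_k = T[:,:,k] for the frontal slices: S₁ = [[0, 0, 0], [18, -9, -9]], S₂ = [[0, 0, 0], [0, 0, 0]], S₃ = [[3, 6, 6], [18, 6, 6]].
If T = a₁ ⊗ b₁ ⊗ c₁ + a₂ ⊗ b₂ ⊗ c₂ then each S_k = c₁[k]·a₁b₁ᵀ + c₂[k]·a₂b₂ᵀ. S₁ and S₃ are linearly independent, so a₁b₁ᵀ and a₂b₂ᵀ must span the same plane of matrices: they are the rank-1 matrices of the form x·S₁ + y·S₃.
The 2×2 minor of x·S₁ + y·S₃ on rows {1,2}, columns {1,2} is −135·xy − 90·y² = (-45)·(3·x + 2·y)(y), vanishing at (x:y) = (2:-3) and (1:0).
M₁ = 2·S₁ − 3·S₃ = [[-9, -18, -18], [-18, -36, -36]] = (-9)·[1, 2][1, 2, 2]ᵀ and M₂ = S₁ = [[0, 0, 0], [18, -9, -9]] = 9·[0, 1][2, -1, -1]ᵀ, so take a₁ = [1, 2], b₁ = [1, 2, 2], a₂ = [0, 1], b₂ = [2, -1, -1].
Each slice is an integer combination of E₁ = a₁b₁ᵀ and E₂ = a₂b₂ᵀ: S₁ = 9·E₂, S₂ = 0, S₃ = 3·E₁ + 6·E₂; reading off coefficients, c₁ = [0, 0, 3] and c₂ = [9, 0, 6].
Hence T = [1, 2] ⊗ [1, 2, 2] ⊗ [0, 0, 3] + [0, 1] ⊗ [2, -1, -1] ⊗ [9, 0, 6], so rank(T) ≤ 2.
These bounds meet, so rank(T) = 2.

2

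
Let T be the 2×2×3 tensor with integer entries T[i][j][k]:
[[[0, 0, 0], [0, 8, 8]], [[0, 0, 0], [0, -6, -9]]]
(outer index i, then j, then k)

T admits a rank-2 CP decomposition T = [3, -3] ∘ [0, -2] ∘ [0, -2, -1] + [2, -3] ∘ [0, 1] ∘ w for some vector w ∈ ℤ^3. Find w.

Subtract the known terms from T to get the rank-1 residual R = [2, -3] ∘ [0, 1] ∘ w, so R[i,j,k] = a[i]·b[j]·w[k]. Pick indices with nonzero a[0]·b[1] = (2)·(1) = 2. Only the fibre through (0,1,·) is needed: R[0,1,:] = T[0,1,:] − Σₗ aₗ[0]bₗ[1]cₗ = [0, 8, 8] − (3)·(-2)·[0, -2, -1] = [0, -4, 2]. Then w[k] = R[0,1,k] / 2 for each k, giving w = [0, -4, 2] / 2 = [0, -2, 1].

w = [0, -2, 1]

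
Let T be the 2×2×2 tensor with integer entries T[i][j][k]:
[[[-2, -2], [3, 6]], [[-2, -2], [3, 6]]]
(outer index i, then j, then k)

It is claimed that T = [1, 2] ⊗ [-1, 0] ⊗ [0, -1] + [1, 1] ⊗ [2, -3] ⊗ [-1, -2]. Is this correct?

No

Reconstruct entry (0,0,1) from the claimed factors: Σₗ aₗ[0]bₗ[0]cₗ[1] = (1)·(-1)·(-1) + (1)·(2)·(-2) = -3, but T[0,0,1] = -2. The claim is false.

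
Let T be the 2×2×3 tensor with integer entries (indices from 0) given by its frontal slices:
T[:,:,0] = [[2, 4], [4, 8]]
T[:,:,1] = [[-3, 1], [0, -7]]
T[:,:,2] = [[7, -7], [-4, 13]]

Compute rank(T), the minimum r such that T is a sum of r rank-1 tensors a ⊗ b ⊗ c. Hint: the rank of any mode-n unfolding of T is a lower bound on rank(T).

Lower bound: the mode-3 unfolding of T (rows indexed by k, columns by (i,j) = (0,0), (0,1), (1,0), (1,1)) is [[2, 4, 4, 8], [-3, 1, 0, -7], [7, -7, -4, 13]].
There the 2×2 minor on rows k ∈ {0, 1}, columns (i,j) ∈ {(0,0), (0,1)} is det [[2, 4], [-3, 1]] = 14 ≠ 0, so this unfolding has rank ≥ 2; CP rank is at least every unfolding rank, so rank(T) ≥ 2. (Unfolding ranks only ever bound the CP rank from below — rank(T) can be strictly larger than all of them — so the matching upper bound has to come from an explicit 2-term decomposition.)
Upper bound — finding two terms. Write S_k = T[:,:,k] for the frontal slices: S₀ = [[2, 4], [4, 8]], S₁ = [[-3, 1], [0, -7]], S₂ = [[7, -7], [-4, 13]].
If T = a₁ ⊗ b₁ ⊗ c₁ + a₂ ⊗ b₂ ⊗ c₂ then each S_k = c₁[k]·a₁b₁ᵀ + c₂[k]·a₂b₂ᵀ. S₀ and S₁ are linearly independent, so a₁b₁ᵀ and a₂b₂ᵀ must span the same plane of matrices: they are the rank-1 matrices of the form x·S₀ + y·S₁.
det(x·S₀ + y·S₁) is −42·xy + 21·y² = (-21)·(2·x − y)(y), vanishing at (x:y) = (1:2) and (1:0).
M₁ = S₀ + 2·S₁ = [[-4, 6], [4, -6]] = (-2)·[1, -1][2, -3]ᵀ and M₂ = S₀ = [[2, 4], [4, 8]] = 2·[1, 2][1, 2]ᵀ, so take a₁ = [1, -1], b₁ = [2, -3], a₂ = [1, 2], b₂ = [1, 2].
Each slice is an integer combination of E₁ = a₁b₁ᵀ and E₂ = a₂b₂ᵀ: S₀ = 2·E₂, S₁ = −E₁ − E₂, S₂ = 3·E₁ + E₂; reading off coefficients, c₁ = [0, -1, 3] and c₂ = [2, -1, 1].
Hence T = [1, -1] ⊗ [2, -3] ⊗ [0, -1, 3] + [1, 2] ⊗ [1, 2] ⊗ [2, -1, 1], so rank(T) ≤ 2.
These bounds meet, so rank(T) = 2.

2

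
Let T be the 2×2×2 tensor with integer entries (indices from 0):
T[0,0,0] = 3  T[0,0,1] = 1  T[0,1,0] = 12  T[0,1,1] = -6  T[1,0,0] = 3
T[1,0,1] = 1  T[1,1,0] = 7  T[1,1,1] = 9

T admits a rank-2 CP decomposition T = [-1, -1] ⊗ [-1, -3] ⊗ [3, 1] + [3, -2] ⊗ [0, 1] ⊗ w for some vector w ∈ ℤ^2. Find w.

w = [1, -3]

Subtract the known terms from T to get the rank-1 residual R = [3, -2] ⊗ [0, 1] ⊗ w, so R[i,j,k] = a[i]·b[j]·w[k]. Pick indices with nonzero a[0]·b[1] = (3)·(1) = 3. Only the fibre through (0,1,·) is needed: R[0,1,:] = T[0,1,:] − Σₗ aₗ[0]bₗ[1]cₗ = [12, -6] − (-1)·(-3)·[3, 1] = [3, -9]. Then w[k] = R[0,1,k] / 3 for each k, giving w = [3, -9] / 3 = [1, -3].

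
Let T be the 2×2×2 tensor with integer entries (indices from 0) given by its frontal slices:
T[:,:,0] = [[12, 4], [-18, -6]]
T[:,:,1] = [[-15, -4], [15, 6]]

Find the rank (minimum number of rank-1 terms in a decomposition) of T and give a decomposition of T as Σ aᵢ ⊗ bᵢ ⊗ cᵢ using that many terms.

Lower bound: the mode-3 unfolding of T (rows indexed by k, columns by (i,j) = (0,0), (0,1), (1,0), (1,1)) is [[12, 4, -18, -6], [-15, -4, 15, 6]].
There the 2×2 minor on rows k ∈ {0, 1}, columns (i,j) ∈ {(0,0), (0,1)} is det [[12, 4], [-15, -4]] = 12 ≠ 0, so this unfolding has rank ≥ 2; CP rank is at least every unfolding rank, so rank(T) ≥ 2. (Flattening ranks never certify an upper bound on CP rank; for that we must actually write T with 2 rank-1 terms.)
Upper bound — finding two terms. Write S_k = T[:,:,k] for the frontal slices: S₀ = [[12, 4], [-18, -6]], S₁ = [[-15, -4], [15, 6]].
If T = a₁ ⊗ b₁ ⊗ c₁ + a₂ ⊗ b₂ ⊗ c₂ then each S_k = c₁[k]·a₁b₁ᵀ + c₂[k]·a₂b₂ᵀ. S₀ and S₁ are linearly independent, so a₁b₁ᵀ and a₂b₂ᵀ must span the same plane of matrices: they are the rank-1 matrices of the form x·S₀ + y·S₁.
det(x·S₀ + y·S₁) is 30·xy − 30·y² = 30·(x − y)(y), vanishing at (x:y) = (1:1) and (1:0).
M₁ = S₀ + S₁ = [[-3, 0], [-3, 0]] = (-3)·(1, 1)(1, 0)ᵀ and M₂ = S₀ = [[12, 4], [-18, -6]] = 2·(2, -3)(3, 1)ᵀ, so take a₁ = (1, 1), b₁ = (1, 0), a₂ = (2, -3), b₂ = (3, 1).
Each slice is an integer combination of E₁ = a₁b₁ᵀ and E₂ = a₂b₂ᵀ: S₀ = 2·E₂, S₁ = −3·E₁ − 2·E₂; reading off coefficients, c₁ = (0, -3) and c₂ = (2, -2).
Hence T = (1, 1) ⊗ (1, 0) ⊗ (0, -3) + (2, -3) ⊗ (3, 1) ⊗ (2, -2), so rank(T) ≤ 2.
These bounds meet, so rank(T) = 2.

rank(T) = 2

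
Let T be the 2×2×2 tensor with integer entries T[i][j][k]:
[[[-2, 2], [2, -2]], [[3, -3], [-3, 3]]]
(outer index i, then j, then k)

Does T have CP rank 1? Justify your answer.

Yes

If T = a ⊗ b ⊗ c then every fibre of T is a multiple of the corresponding factor, so read the factors off the fibres through the nonzero entry T[0,0,0] = -2.
The mode-1 fibre T[:,0,0] = [-2, 3] gives a = [2, -3] (primitive direction); the mode-2 fibre T[0,:,0] = [-2, 2] gives b = [1, -1]; then c[k] = T[0,0,k] / (a[0]·b[0]) = [-2, 2] / 2 = [-1, 1].
Expanding [2, -3] ⊗ [1, -1] ⊗ [-1, 1] reproduces all 8 entries of T, so T = [2, -3] ⊗ [1, -1] ⊗ [-1, 1] and rank(T) ≤ 1.
Equivalently every frontal slice T[:,:,k] is c[k] times the rank-1 matrix [2, -3] ⊗ [1, -1]. So T has rank 1 (it is nonzero).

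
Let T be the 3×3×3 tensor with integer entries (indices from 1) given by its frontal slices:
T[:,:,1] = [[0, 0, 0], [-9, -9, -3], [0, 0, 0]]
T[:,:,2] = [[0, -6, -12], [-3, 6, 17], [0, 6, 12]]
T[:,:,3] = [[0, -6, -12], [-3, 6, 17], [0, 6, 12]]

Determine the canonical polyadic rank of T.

Lower bound: the mode-2 unfolding of T (rows indexed by j, columns by (i,k) = (1,1), (1,2), (1,3), (2,1), (2,2), (2,3), (3,1), (3,2), (3,3)) is [[0, 0, 0, -9, -3, -3, 0, 0, 0], [0, -6, -6, -9, 6, 6, 0, 6, 6], [0, -12, -12, -3, 17, 17, 0, 12, 12]].
There the 2×2 minor on rows j ∈ {1, 2}, columns (i,k) ∈ {(1,2), (2,1)} is det [[0, -9], [-6, -9]] = -54 ≠ 0, so this unfolding has rank ≥ 2; CP rank is at least every unfolding rank, so rank(T) ≥ 2. (Flattening ranks never certify an upper bound on CP rank; for that we must actually write T with 2 rank-1 terms.)
Upper bound — finding two terms. Write S_k = T[:,:,k] for the frontal slices: S₁ = [[0, 0, 0], [-9, -9, -3], [0, 0, 0]], S₂ = [[0, -6, -12], [-3, 6, 17], [0, 6, 12]], S₃ = [[0, -6, -12], [-3, 6, 17], [0, 6, 12]].
If T = a₁ ⊗ b₁ ⊗ c₁ + a₂ ⊗ b₂ ⊗ c₂ then each S_k = c₁[k]·a₁b₁ᵀ + c₂[k]·a₂b₂ᵀ. S₁ and S₂ are linearly independent, so a₁b₁ᵀ and a₂b₂ᵀ must span the same plane of matrices: they are the rank-1 matrices of the form x·S₁ + y·S₂.
The 2×2 minor of x·S₁ + y·S₂ on rows {1,2}, columns {1,2} is −54·xy − 18·y² = (-18)·(y)(3·x + y), vanishing at (x:y) = (1:0) and (1:-3).
M₁ = S₁ = [[0, 0, 0], [-9, -9, -3], [0, 0, 0]] = (-3)·[0, 1, 0][3, 3, 1]ᵀ and M₂ = S₁ − 3·S₂ = [[0, 18, 36], [0, -27, -54], [0, -18, -36]] = 9·[2, -3, -2][0, 1, 2]ᵀ, so take a₁ = [0, 1, 0], b₁ = [3, 3, 1], a₂ = [2, -3, -2], b₂ = [0, 1, 2].
Each slice is an integer combination of E₁ = a₁b₁ᵀ and E₂ = a₂b₂ᵀ: S₁ = −3·E₁, S₂ = −E₁ − 3·E₂, S₃ = −E₁ − 3·E₂; reading off coefficients, c₁ = [-3, -1, -1] and c₂ = [0, -3, -3].
Hence T = [0, 1, 0] ⊗ [3, 3, 1] ⊗ [-3, -1, -1] + [2, -3, -2] ⊗ [0, 1, 2] ⊗ [0, -3, -3], so rank(T) ≤ 2.
These bounds meet, so rank(T) = 2.
Check entry T[2,1,1] = -9: (1)·(3)·(-3) + (-3)·(0)·(0) = -9.

2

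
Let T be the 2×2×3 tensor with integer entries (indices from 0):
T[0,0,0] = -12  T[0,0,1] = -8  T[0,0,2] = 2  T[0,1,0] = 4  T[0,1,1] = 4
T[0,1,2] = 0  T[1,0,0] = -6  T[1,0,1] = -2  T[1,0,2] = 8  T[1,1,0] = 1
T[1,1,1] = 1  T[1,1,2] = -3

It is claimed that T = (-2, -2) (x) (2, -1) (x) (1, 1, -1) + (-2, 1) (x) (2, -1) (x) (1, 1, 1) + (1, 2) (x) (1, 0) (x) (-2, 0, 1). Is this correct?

Reconstruct entry (0,0,0) from the claimed factors: Σₗ aₗ[0]bₗ[0]cₗ[0] = (-2)·(2)·(1) + (-2)·(2)·(1) + (1)·(1)·(-2) = -10, but T[0,0,0] = -12. The claim is false.

No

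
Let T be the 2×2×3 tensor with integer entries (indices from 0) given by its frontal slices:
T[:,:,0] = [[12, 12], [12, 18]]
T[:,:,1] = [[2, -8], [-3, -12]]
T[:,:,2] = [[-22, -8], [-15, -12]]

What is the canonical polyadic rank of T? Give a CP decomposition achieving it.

Lower bound: in the mode-2 unfolding of T (rows indexed by j, columns by (i,k)) the 2×2 minor on rows j ∈ {0, 1}, columns (i,k) ∈ {(0,0), (0,1)} is det [[12, 2], [12, -8]] = -120 ≠ 0, so that unfolding has rank ≥ 2 and hence rank(T) ≥ 2 (CP rank is at least every unfolding rank, though it can be larger).
Upper bound: with S_k = T[:,:,k], the two rank-1 terms a₁b₁ᵀ, a₂b₂ᵀ are the rank-1 members of the pencil x·S₀ + y·S₁.
det(x·S₀ + y·S₁) is 72·x² + 24·xy − 48·y² = 24·(3·x − 2·y)(x + y), vanishing at (x:y) = (2:3) and (1:-1).
M₁ = 2·S₀ + 3·S₁ = [[30, 0], [15, 0]] = 15·[2, 1][1, 0]ᵀ and M₂ = S₀ − S₁ = [[10, 20], [15, 30]] = 5·[2, 3][1, 2]ᵀ, so take a₁ = [2, 1], b₁ = [1, 0], a₂ = [2, 3], b₂ = [1, 2].
Each slice is an integer combination of E₁ = a₁b₁ᵀ and E₂ = a₂b₂ᵀ: S₀ = 3·E₁ + 3·E₂, S₁ = 3·E₁ − 2·E₂, S₂ = −9·E₁ − 2·E₂; reading off coefficients, c₁ = [3, 3, -9] and c₂ = [3, -2, -2].
Hence T = [2, 1] ⊗ [1, 0] ⊗ [3, 3, -9] + [2, 3] ⊗ [1, 2] ⊗ [3, -2, -2], so rank(T) ≤ 2.
These bounds meet, so rank(T) = 2.

rank(T) = 2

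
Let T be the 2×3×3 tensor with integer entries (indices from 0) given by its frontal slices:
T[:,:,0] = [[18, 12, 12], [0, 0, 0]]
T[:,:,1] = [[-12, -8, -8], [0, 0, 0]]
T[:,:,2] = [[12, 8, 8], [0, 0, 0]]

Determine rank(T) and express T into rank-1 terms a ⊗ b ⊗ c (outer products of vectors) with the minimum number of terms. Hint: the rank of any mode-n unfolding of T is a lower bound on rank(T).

Lower bound: T ≠ 0 (e.g. T[0,0,0] = 18), so rank(T) ≥ 1.
Upper bound: if T = a ⊗ b ⊗ c then every fibre of T is a multiple of the corresponding factor, so read the factors off the fibres through the nonzero entry T[0,0,0] = 18.
The mode-1 fibre T[:,0,0] = [18, 0] gives a = [1, 0] (primitive direction); the mode-2 fibre T[0,:,0] = [18, 12, 12] gives b = [3, 2, 2]; then c[k] = T[0,0,k] / (a[0]·b[0]) = [18, -12, 12] / 3 = [6, -4, 4].
Expanding [1, 0] ⊗ [3, 2, 2] ⊗ [6, -4, 4] reproduces all 18 entries of T, so T = [1, 0] ⊗ [3, 2, 2] ⊗ [6, -4, 4] and rank(T) ≤ 1.
These bounds meet, so rank(T) = 1.

rank(T) = 1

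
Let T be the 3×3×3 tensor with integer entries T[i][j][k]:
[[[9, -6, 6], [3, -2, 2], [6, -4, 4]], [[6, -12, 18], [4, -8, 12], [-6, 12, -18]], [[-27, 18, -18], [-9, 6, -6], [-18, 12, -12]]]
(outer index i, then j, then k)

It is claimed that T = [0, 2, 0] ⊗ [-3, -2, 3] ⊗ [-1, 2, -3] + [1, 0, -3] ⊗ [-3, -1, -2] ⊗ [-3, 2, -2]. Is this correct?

Yes

Reconstruct entrywise from the claimed factors. For example, T[0,0,0] = 9 and Σₗ aₗ[0]bₗ[0]cₗ[0] = (0)·(-3)·(-1) + (1)·(-3)·(-3) = 9; checking all 27 entries, every one matches. The claim holds.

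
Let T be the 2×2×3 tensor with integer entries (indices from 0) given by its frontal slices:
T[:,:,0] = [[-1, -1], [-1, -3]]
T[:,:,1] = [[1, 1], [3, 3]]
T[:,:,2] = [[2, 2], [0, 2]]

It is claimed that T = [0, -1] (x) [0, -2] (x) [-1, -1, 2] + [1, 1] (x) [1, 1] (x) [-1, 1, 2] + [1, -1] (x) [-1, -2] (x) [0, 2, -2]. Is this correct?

No

Reconstruct entry (0,0,1) from the claimed factors: Σₗ aₗ[0]bₗ[0]cₗ[1] = (0)·(0)·(-1) + (1)·(1)·(1) + (1)·(-1)·(2) = -1, but T[0,0,1] = 1. The claim is false.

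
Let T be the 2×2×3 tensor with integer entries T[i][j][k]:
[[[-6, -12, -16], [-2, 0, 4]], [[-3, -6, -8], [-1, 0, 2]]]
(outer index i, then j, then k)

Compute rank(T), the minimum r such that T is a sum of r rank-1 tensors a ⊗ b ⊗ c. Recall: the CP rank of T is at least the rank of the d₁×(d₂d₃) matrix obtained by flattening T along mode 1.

Lower bound: in the mode-3 unfolding of T (rows indexed by k, columns by (i,j)) the 2×2 minor on rows k ∈ {0, 1}, columns (i,j) ∈ {(0,0), (0,1)} is det [[-6, -2], [-12, 0]] = -24 ≠ 0, so that unfolding has rank ≥ 2 and hence rank(T) ≥ 2 (CP rank is at least every unfolding rank, though it can be larger).
Upper bound: T[i,:,:] = a[i]·M for every slice, with a = (2, 1) and M = [[-3, -6, -8], [-1, 0, 2]] (rows j, columns k).
Splitting M by its rows (j = 0, 1), M = (1, 0)(-3, -6, -8)ᵀ + (0, 1)(-1, 0, 2)ᵀ.
Hence T = (2, 1) ⊗ (1, 0) ⊗ (-3, -6, -8) + (2, 1) ⊗ (0, 1) ⊗ (-1, 0, 2), so rank(T) ≤ 2.
These bounds meet, so rank(T) = 2.

2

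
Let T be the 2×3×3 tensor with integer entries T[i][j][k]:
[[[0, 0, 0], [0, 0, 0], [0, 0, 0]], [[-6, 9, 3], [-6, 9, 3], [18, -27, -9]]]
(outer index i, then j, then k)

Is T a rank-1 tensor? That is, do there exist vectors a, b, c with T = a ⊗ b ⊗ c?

If T = a ⊗ b ⊗ c then every fibre of T is a multiple of the corresponding factor, so read the factors off the fibres through the nonzero entry T[1,0,0] = -6.
The mode-1 fibre T[:,0,0] = [0, -6] gives a = [0, 1] (primitive direction); the mode-2 fibre T[1,:,0] = [-6, -6, 18] gives b = [1, 1, -3]; then c[k] = T[1,0,k] / (a[1]·b[0]) = [-6, 9, 3] / 1 = [-6, 9, 3].
Expanding [0, 1] ⊗ [1, 1, -3] ⊗ [-6, 9, 3] reproduces all 18 entries of T, so T = [0, 1] ⊗ [1, 1, -3] ⊗ [-6, 9, 3] and rank(T) ≤ 1.
Equivalently every frontal slice T[:,:,k] is c[k] times the rank-1 matrix [0, 1] ⊗ [1, 1, -3]. So T has rank 1 (it is nonzero).

Yes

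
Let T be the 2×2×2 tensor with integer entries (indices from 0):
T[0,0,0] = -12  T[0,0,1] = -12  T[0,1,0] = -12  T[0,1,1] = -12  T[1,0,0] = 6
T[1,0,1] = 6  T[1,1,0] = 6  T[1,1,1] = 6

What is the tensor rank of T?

Lower bound: T ≠ 0 (e.g. T[0,0,0] = -12), so rank(T) ≥ 1.
Upper bound: if T = a ⊗ b ⊗ c then every fibre of T is a multiple of the corresponding factor, so read the factors off the fibres through the nonzero entry T[0,0,0] = -12.
The mode-1 fibre T[:,0,0] = [-12, 6] gives a = [2, -1] (primitive direction); the mode-2 fibre T[0,:,0] = [-12, -12] gives b = [1, 1]; then c[k] = T[0,0,k] / (a[0]·b[0]) = [-12, -12] / 2 = [-6, -6].
Expanding [2, -1] ⊗ [1, 1] ⊗ [-6, -6] reproduces all 8 entries of T, so T = [2, -1] ⊗ [1, 1] ⊗ [-6, -6] and rank(T) ≤ 1.
These bounds meet, so rank(T) = 1.
Check entry T[0,1,0] = -12: (2)·(1)·(-6) = -12.

1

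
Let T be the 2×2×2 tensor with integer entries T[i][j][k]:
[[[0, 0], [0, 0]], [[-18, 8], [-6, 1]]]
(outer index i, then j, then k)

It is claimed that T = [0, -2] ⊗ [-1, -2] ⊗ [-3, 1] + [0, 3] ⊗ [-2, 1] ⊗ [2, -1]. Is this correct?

Yes

Reconstruct entrywise from the claimed factors. For example, T[1,0,0] = -18 and Σₗ aₗ[1]bₗ[0]cₗ[0] = (-2)·(-1)·(-3) + (3)·(-2)·(2) = -18; checking all 8 entries, every one matches. The claim holds.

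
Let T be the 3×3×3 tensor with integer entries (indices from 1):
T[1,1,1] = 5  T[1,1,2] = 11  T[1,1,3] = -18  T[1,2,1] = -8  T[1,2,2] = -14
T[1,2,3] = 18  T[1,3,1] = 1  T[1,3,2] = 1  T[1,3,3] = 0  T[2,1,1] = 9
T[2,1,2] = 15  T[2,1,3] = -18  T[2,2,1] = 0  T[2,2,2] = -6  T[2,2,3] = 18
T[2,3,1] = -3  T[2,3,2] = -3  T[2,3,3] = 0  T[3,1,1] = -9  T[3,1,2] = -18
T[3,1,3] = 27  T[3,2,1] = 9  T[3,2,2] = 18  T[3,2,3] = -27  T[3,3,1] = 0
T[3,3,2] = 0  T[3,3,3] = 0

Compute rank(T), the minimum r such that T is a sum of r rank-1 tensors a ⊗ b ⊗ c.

Lower bound: the mode-1 unfolding of T (rows indexed by i, columns by (j,k) = (1,1), (1,2), (1,3), (2,1), (2,2), (2,3), (3,1), (3,2), (3,3)) is [[5, 11, -18, -8, -14, 18, 1, 1, 0], [9, 15, -18, 0, -6, 18, -3, -3, 0], [-9, -18, 27, 9, 18, -27, 0, 0, 0]].
There the 2×2 minor on rows i ∈ {1, 2}, columns (j,k) ∈ {(1,1), (1,2)} is det [[5, 11], [9, 15]] = -24 ≠ 0, so this unfolding has rank ≥ 2; CP rank is at least every unfolding rank, so rank(T) ≥ 2. (Unfolding ranks only ever bound the CP rank from below — rank(T) can be strictly larger than all of them — so the matching upper bound has to come from an explicit 2-term decomposition.)
Upper bound — finding two terms. Write S_k = T[:,:,k] for the frontal slices: S₁ = [[5, -8, 1], [9, 0, -3], [-9, 9, 0]], S₂ = [[11, -14, 1], [15, -6, -3], [-18, 18, 0]], S₃ = [[-18, 18, 0], [-18, 18, 0], [27, -27, 0]].
If T = a₁ ⊗ b₁ ⊗ c₁ + a₂ ⊗ b₂ ⊗ c₂ then each S_k = c₁[k]·a₁b₁ᵀ + c₂[k]·a₂b₂ᵀ. S₁ and S₂ are linearly independent, so a₁b₁ᵀ and a₂b₂ᵀ must span the same plane of matrices: they are the rank-1 matrices of the form x·S₁ + y·S₂.
The 2×2 minor of x·S₁ + y·S₂ on rows {1,2}, columns {1,2} is 72·x² + 216·xy + 144·y² = 72·(x + 2·y)(x + y), vanishing at (x:y) = (2:-1) and (1:-1).
M₁ = 2·S₁ − S₂ = [[-1, -2, 1], [3, 6, -3], [0, 0, 0]] = −[1, -3, 0][1, 2, -1]ᵀ and M₂ = S₁ − S₂ = [[-6, 6, 0], [-6, 6, 0], [9, -9, 0]] = (-3)·[2, 2, -3][1, -1, 0]ᵀ, so take a₁ = [1, -3, 0], b₁ = [1, 2, -1], a₂ = [2, 2, -3], b₂ = [1, -1, 0].
Each slice is an integer combination of E₁ = a₁b₁ᵀ and E₂ = a₂b₂ᵀ: S₁ = −E₁ + 3·E₂, S₂ = −E₁ + 6·E₂, S₃ = −9·E₂; reading off coefficients, c₁ = [-1, -1, 0] and c₂ = [3, 6, -9].
Hence T = [1, -3, 0] ⊗ [1, 2, -1] ⊗ [-1, -1, 0] + [2, 2, -3] ⊗ [1, -1, 0] ⊗ [3, 6, -9], so rank(T) ≤ 2.
These bounds meet, so rank(T) = 2.

2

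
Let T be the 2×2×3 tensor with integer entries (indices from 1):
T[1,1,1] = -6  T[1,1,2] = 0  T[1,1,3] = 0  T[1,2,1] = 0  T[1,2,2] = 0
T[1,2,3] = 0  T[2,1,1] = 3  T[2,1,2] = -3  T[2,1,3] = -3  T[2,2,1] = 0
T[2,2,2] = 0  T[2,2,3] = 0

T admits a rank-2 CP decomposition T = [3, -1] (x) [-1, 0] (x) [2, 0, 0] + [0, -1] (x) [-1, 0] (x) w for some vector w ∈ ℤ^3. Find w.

Subtract the known terms from T to get the rank-1 residual R = [0, -1] (x) [-1, 0] (x) w, so R[i,j,k] = a[i]·b[j]·w[k]. Pick indices with nonzero a[2]·b[1] = (-1)·(-1) = 1. Only the fibre through (2,1,·) is needed: R[2,1,:] = T[2,1,:] − Σₗ aₗ[2]bₗ[1]cₗ = [3, -3, -3] − (-1)·(-1)·[2, 0, 0] = [1, -3, -3]. Then w[k] = R[2,1,k] / 1 for each k, giving w = [1, -3, -3] / 1 = [1, -3, -3].

w = [1, -3, -3]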